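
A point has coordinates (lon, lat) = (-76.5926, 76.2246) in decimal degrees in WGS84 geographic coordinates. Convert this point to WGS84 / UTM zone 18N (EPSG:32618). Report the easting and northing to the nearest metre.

Zone 18 central meridian λ₀ = 6×18 − 183 = -75°; Δλ = -1.5926°.
Transverse Mercator on WGS84 with k₀ = 0.9996 gives E = 457672.791 m, N = 8460818.591 m.

E 457673 m, N 8460819 m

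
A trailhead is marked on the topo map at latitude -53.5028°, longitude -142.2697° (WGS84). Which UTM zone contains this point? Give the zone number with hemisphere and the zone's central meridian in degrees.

UTM zone = ⌊(λ + 180)/6⌋ + 1; -142.2697° ∈ [-144°, -138°) → zone 7.
Hemisphere: S (φ < 0).
Central meridian λ₀ = 6×7 − 183 = -141°.

Zone 7S, central meridian -141°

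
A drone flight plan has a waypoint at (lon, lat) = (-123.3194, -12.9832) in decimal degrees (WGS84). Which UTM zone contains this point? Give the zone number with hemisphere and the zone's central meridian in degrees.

UTM zone = ⌊(λ + 180)/6⌋ + 1; -123.3194° ∈ [-126°, -120°) → zone 10.
Hemisphere: S (φ < 0).
Central meridian λ₀ = 6×10 − 183 = -123°.

Zone 10S, central meridian -123°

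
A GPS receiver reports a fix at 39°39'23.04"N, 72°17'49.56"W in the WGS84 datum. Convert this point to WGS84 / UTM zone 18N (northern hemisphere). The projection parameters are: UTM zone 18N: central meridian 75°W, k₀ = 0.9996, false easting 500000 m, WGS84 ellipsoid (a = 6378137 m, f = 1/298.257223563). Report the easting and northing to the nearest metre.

Zone 18 central meridian λ₀ = 6×18 − 183 = -75°; Δλ = +2.7029°.
Transverse Mercator on WGS84 with k₀ = 0.9996 gives E = 731887.099 m, N = 4393114.127 m.

E 731887 m, N 4393114 m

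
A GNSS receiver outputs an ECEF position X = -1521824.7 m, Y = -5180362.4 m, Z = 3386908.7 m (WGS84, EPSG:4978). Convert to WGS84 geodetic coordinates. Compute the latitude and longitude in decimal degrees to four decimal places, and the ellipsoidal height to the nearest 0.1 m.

λ = atan2(Y, X) = -106.37110028°; p = √(X²+Y²) = 5399268.9 m.
Bowring's method on WGS84 (a = 6378137 m, b = 6356752.314 m) gives φ = 32.27309960°, h = 1560.979 m.

lat 32.2731°, lon -106.3711°, h 1561.0 m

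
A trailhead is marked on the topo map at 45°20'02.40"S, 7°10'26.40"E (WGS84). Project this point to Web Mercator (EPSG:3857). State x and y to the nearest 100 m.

Web Mercator is spherical with R = a = 6378137 m.
x = R·λ = 6378137 × 0.125209921 = 798606.027 m.
y = R·ln tan(π/4 + φ/2) = 6378137 × -0.889641773 = -5674257.108 m.

x 798600 m, y -5674300 m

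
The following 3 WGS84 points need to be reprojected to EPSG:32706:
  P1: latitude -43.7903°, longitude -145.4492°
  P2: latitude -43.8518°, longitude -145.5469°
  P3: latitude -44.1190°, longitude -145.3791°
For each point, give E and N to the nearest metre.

UTM zone 6S: λ₀ = -147°, k₀ = 0.9996.
P1 (-43.7903°, -145.4492°) → (624771.757, 5150248.974) m.
P2 (-43.8518°, -145.5469°) → (616791.119, 5143561.055) m.
P3 (-44.1190°, -145.3791°) → (629694.754, 5113632.666) m.

P1: E 624772 m, N 5150249 m; P2: E 616791 m, N 5143561 m; P3: E 629695 m, N 5113633 m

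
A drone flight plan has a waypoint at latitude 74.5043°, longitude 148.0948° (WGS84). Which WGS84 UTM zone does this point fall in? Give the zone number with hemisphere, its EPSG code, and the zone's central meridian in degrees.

UTM zone = ⌊(λ + 180)/6⌋ + 1; 148.0948° ∈ [144°, 150°) → zone 55.
Hemisphere: N (φ ≥ 0).
Central meridian λ₀ = 6×55 − 183 = 147°.
EPSG code: 32655.

Zone 55N (EPSG:32655), central meridian 147°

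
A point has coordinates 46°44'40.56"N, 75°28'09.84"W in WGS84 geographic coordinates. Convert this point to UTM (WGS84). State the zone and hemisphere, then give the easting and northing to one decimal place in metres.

Zone 18N: E 464143.9 m, N 5176890.0 m

Longitude -75.4694° lies in the 6° band [-78°, -72°), giving zone 18; latitude is north of the equator, so 18N.
Zone 18 central meridian λ₀ = 6×18 − 183 = -75°; Δλ = -0.4694°.
Transverse Mercator on WGS84 with k₀ = 0.9996 gives E = 464143.923 m, N = 5176890.043 m.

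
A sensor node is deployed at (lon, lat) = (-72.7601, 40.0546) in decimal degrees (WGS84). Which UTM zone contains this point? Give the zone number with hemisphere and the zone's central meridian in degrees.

Zone 18N, central meridian -75°

UTM zone = ⌊(λ + 180)/6⌋ + 1; -72.7601° ∈ [-78°, -72°) → zone 18.
Hemisphere: N (φ ≥ 0).
Central meridian λ₀ = 6×18 − 183 = -75°.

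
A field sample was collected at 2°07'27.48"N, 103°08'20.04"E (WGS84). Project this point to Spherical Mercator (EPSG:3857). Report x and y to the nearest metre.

x 11481370 m, y 236530 m

Web Mercator is spherical with R = a = 6378137 m.
x = R·λ = 6378137 × 1.800113392 = 11481369.829 m.
y = R·ln tan(π/4 + φ/2) = 6378137 × 0.037084527 = 236530.191 m.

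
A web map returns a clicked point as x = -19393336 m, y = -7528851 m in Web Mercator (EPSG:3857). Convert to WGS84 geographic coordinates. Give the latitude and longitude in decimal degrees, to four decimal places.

R = 6378137 m. λ = x/R = -174.21330139°.
φ = 2·arctan(exp(y/R)) − 90° = 2·arctan(0.30715) − 90° = -55.85120186°.

lat -55.8512°, lon -174.2133°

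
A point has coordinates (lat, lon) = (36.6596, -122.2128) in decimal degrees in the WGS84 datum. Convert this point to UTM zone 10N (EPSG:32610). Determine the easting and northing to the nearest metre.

E 570354 m, N 4057400 m

Zone 10 central meridian λ₀ = 6×10 − 183 = -123°; Δλ = +0.7872°.
Transverse Mercator on WGS84 with k₀ = 0.9996 gives E = 570353.591 m, N = 4057400.347 m.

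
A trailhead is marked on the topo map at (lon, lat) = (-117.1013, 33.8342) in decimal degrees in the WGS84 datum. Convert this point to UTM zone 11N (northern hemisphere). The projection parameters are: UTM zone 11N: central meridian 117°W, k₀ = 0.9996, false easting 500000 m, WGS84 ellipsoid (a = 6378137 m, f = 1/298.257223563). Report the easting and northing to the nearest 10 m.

Zone 11 central meridian λ₀ = 6×11 − 183 = -117°; Δλ = -0.1013°.
Transverse Mercator on WGS84 with k₀ = 0.9996 gives E = 490627.027 m, N = 3743777.264 m.

E 490630 m, N 3743780 m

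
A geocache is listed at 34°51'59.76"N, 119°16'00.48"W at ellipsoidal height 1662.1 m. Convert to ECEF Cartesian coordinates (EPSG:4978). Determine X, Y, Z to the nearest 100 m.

WGS84: a = 6378137 m, e² = 0.006694380; N(φ) = a/√(1−e²sin²φ) = 6385125.352 m.
X = (N+h)·cosφ·cosλ = -2561845.285 m; Y = (N+h)·cosφ·sinλ = -4571359.299 m; Z = (N(1−e²)+h)·sinφ = 3626684.323 m.

X -2561800 m, Y -4571400 m, Z 3626700 m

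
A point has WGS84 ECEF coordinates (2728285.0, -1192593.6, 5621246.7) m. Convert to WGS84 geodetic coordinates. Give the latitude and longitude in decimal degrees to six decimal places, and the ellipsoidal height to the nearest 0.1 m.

lat 62.248900°, lon -23.611200°, h -269.1 m

λ = atan2(Y, X) = -23.61120045°; p = √(X²+Y²) = 2977552.4 m.
Bowring's method on WGS84 (a = 6378137 m, b = 6356752.314 m) gives φ = 62.24890015°, h = -269.061 m.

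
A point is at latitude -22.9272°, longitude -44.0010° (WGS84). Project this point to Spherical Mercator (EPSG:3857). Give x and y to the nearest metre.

Web Mercator is spherical with R = a = 6378137 m.
x = R·λ = 6378137 × -0.767962324 = -4898168.914 m.
y = R·ln tan(π/4 + φ/2) = 6378137 × -0.411282649 = -2623217.080 m.

x -4898169 m, y -2623217 m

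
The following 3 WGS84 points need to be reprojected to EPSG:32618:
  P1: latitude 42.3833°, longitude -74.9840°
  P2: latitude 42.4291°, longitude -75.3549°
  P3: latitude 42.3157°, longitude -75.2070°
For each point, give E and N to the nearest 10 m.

UTM zone 18N: λ₀ = -75°, k₀ = 0.9996.
P1 (42.3833°, -74.9840°) → (501317.100, 4692335.135) m.
P2 (42.4291°, -75.3549°) → (470806.300, 4697481.496) m.
P3 (42.3157°, -75.2070°) → (482941.746, 4684849.746) m.

P1: E 501320 m, N 4692340 m; P2: E 470810 m, N 4697480 m; P3: E 482940 m, N 4684850 m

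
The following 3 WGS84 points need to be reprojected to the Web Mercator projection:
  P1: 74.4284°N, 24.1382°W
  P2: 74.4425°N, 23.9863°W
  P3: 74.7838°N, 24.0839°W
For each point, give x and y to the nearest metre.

P1: x -2687052 m, y 12690857 m; P2: x -2670143 m, y 12696707 m; P3: x -2681007 m, y 12839903 m

Web Mercator: x = R·λ, y = R·ln tan(π/4+φ/2), R = 6378137 m.
P1 (74.4284°, -24.1382°) → (-2687052.133, 12690857.121) m.
P2 (74.4425°, -23.9863°) → (-2670142.702, 12696706.787) m.
P3 (74.7838°, -24.0839°) → (-2681007.484, 12839902.765) m.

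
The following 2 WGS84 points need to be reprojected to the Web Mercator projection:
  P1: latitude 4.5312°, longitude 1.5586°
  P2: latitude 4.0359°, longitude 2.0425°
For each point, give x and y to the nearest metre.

P1: x 173503 m, y 504937 m; P2: x 227370 m, y 449646 m

Web Mercator: x = R·λ, y = R·ln tan(π/4+φ/2), R = 6378137 m.
P1 (4.5312°, 1.5586°) → (173502.558, 504937.493) m.
P2 (4.0359°, 2.0425°) → (227370.060, 449646.326) m.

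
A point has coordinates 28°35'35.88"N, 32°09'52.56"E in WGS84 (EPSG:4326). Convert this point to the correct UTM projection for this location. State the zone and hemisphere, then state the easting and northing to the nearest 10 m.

Zone 36N: E 418310 m, N 3163210 m

Longitude 32.1646° lies in the 6° band [30°, 36°), giving zone 36; latitude is north of the equator, so 36N.
Zone 36 central meridian λ₀ = 6×36 − 183 = 33°; Δλ = -0.8354°.
Transverse Mercator on WGS84 with k₀ = 0.9996 gives E = 418314.058 m, N = 3163213.119 m.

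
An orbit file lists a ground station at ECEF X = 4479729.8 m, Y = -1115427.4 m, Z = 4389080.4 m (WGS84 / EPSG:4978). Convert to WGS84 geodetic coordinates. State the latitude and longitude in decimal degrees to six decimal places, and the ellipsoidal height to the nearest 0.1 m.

λ = atan2(Y, X) = -13.98200041°; p = √(X²+Y²) = 4616509.2 m.
Bowring's method on WGS84 (a = 6378137 m, b = 6356752.314 m) gives φ = 43.74549988°, h = 1986.299 m.

lat 43.745500°, lon -13.982000°, h 1986.3 m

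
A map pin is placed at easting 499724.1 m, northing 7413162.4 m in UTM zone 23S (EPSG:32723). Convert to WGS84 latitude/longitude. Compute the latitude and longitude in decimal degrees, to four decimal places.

lat -23.3913°, lon -45.0027°

Zone 23S: λ₀ = -45°, k₀ = 0.9996, false easting 500000 m, false northing 10000000 m.
Meridian distance M = (N − FN)/k₀ = -2587872.7 m.
Inverse transverse Mercator on WGS84 gives φ = -23.39129966°, λ = -45.00270004°.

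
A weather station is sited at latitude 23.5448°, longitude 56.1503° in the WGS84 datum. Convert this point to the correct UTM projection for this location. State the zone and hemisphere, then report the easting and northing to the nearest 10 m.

Zone 40N: E 413270 m, N 2604090 m

Longitude 56.1503° lies in the 6° band [54°, 60°), giving zone 40; latitude is north of the equator, so 40N.
Zone 40 central meridian λ₀ = 6×40 − 183 = 57°; Δλ = -0.8497°.
Transverse Mercator on WGS84 with k₀ = 0.9996 gives E = 413272.654 m, N = 2604087.956 m.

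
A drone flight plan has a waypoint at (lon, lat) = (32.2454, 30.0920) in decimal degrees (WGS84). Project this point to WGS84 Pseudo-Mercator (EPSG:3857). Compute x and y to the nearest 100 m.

Web Mercator is spherical with R = a = 6378137 m.
x = R·λ = 6378137 × 0.562788399 = 3589541.508 m.
y = R·ln tan(π/4 + φ/2) = 6378137 × 0.551161111 = 3515381.076 m.

x 3589500 m, y 3515400 m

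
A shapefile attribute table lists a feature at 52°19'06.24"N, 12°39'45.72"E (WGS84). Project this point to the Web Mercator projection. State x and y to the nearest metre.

Web Mercator is spherical with R = a = 6378137 m.
x = R·λ = 6378137 × 0.221005807 = 1409605.316 m.
y = R·ln tan(π/4 + φ/2) = 6378137 × 1.075220284 = 6857902.278 m.

x 1409605 m, y 6857902 m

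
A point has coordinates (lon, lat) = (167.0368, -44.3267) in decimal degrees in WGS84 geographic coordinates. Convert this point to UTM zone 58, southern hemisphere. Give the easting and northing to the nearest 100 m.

Zone 58 central meridian λ₀ = 6×58 − 183 = 165°; Δλ = +2.0368°.
Transverse Mercator on WGS84 with k₀ = 0.9996 gives E = 662400.766 m, N = 5089822.840 m.

E 662400 m, N 5089800 m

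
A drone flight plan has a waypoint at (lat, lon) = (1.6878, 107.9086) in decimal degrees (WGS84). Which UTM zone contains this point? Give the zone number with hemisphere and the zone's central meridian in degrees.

Zone 48N, central meridian 105°

UTM zone = ⌊(λ + 180)/6⌋ + 1; 107.9086° ∈ [102°, 108°) → zone 48.
Hemisphere: N (φ ≥ 0).
Central meridian λ₀ = 6×48 − 183 = 105°.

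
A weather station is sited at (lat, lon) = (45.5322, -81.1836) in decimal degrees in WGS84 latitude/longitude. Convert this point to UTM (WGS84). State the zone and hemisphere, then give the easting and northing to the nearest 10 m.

Zone 17N: E 485660 m, N 5042090 m

Longitude -81.1836° lies in the 6° band [-84°, -78°), giving zone 17; latitude is north of the equator, so 17N.
Zone 17 central meridian λ₀ = 6×17 − 183 = -81°; Δλ = -0.1836°.
Transverse Mercator on WGS84 with k₀ = 0.9996 gives E = 485664.098 m, N = 5042090.233 m.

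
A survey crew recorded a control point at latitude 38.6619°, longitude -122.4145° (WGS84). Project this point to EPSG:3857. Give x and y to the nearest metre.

x -13627120 m, y 4673357 m

Web Mercator is spherical with R = a = 6378137 m.
x = R·λ = 6378137 × -2.136536077 = -13627119.806 m.
y = R·ln tan(π/4 + φ/2) = 6378137 × 0.732715010 = 4673356.713 m.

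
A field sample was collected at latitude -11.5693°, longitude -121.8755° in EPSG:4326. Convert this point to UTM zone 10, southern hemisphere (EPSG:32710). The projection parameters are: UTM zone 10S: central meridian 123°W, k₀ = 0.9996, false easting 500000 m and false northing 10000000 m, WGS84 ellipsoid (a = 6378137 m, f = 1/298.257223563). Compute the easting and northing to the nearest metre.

Zone 10 central meridian λ₀ = 6×10 − 183 = -123°; Δλ = +1.1245°.
Transverse Mercator on WGS84 with k₀ = 0.9996 gives E = 622610.232 m, N = 8720830.278 m.

E 622610 m, N 8720830 m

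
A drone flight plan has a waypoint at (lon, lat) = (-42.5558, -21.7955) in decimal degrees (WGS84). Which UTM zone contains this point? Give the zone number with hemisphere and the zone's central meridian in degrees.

Zone 23S, central meridian -45°

UTM zone = ⌊(λ + 180)/6⌋ + 1; -42.5558° ∈ [-48°, -42°) → zone 23.
Hemisphere: S (φ < 0).
Central meridian λ₀ = 6×23 − 183 = -45°.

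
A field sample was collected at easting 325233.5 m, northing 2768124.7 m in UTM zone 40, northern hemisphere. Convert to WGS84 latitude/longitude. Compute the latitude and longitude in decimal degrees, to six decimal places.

Zone 40N: λ₀ = 57°, k₀ = 0.9996, false easting 500000 m.
Meridian distance M = (N − FN)/k₀ = 2769232.4 m.
Inverse transverse Mercator on WGS84 gives φ = 25.01860036°, λ = 55.26800013°.

lat 25.018600°, lon 55.268000°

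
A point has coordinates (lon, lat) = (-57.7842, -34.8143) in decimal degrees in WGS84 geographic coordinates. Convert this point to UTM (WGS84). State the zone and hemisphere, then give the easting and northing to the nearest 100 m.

Zone 21S: E 428300 m, N 6147300 m

Longitude -57.7842° lies in the 6° band [-60°, -54°), giving zone 21; latitude is south of the equator, so 21S.
Zone 21 central meridian λ₀ = 6×21 − 183 = -57°; Δλ = -0.7842°.
Transverse Mercator on WGS84 with k₀ = 0.9996 gives E = 428278.375 m, N = 6147269.814 m.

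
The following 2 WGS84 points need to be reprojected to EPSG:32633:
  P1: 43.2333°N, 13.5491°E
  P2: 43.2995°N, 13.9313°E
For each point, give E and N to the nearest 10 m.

UTM zone 33N: λ₀ = 15°, k₀ = 0.9996.
P1 (43.2333°, 13.5491°) → (382187.149, 4787744.769) m.
P2 (43.2995°, 13.9313°) → (413315.995, 4794629.099) m.

P1: E 382190 m, N 4787740 m; P2: E 413320 m, N 4794630 m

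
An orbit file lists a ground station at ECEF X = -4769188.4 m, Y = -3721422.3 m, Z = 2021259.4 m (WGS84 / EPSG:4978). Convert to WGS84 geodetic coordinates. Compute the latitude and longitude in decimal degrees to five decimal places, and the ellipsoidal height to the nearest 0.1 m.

lat 18.59200°, lon -142.03490°, h 2079.0 m

λ = atan2(Y, X) = -142.03490020°; p = √(X²+Y²) = 6049309.2 m.
Bowring's method on WGS84 (a = 6378137 m, b = 6356752.314 m) gives φ = 18.59199994°, h = 2079.031 m.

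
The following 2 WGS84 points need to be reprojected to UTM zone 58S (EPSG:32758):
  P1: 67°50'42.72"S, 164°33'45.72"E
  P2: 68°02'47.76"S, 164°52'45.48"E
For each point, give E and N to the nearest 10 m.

P1: E 481600 m, N 2474330 m; P2: E 494960 m, N 2451940 m

UTM zone 58S: λ₀ = 165°, k₀ = 0.9996.
P1 (-67.8452°, 164.5627°) → (481596.823, 2474329.316) m.
P2 (-68.0466°, 164.8793°) → (494964.313, 2451935.283) m.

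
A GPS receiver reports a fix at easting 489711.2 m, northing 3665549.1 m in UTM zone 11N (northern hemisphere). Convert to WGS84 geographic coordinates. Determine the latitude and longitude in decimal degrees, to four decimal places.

lat 33.1286°, lon -117.1103°

Zone 11N: λ₀ = -117°, k₀ = 0.9996, false easting 500000 m.
Meridian distance M = (N − FN)/k₀ = 3667015.9 m.
Inverse transverse Mercator on WGS84 gives φ = 33.12859989°, λ = -117.11030005°.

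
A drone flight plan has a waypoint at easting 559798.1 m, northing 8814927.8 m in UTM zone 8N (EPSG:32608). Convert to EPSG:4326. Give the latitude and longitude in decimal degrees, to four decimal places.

Zone 8N: λ₀ = -135°, k₀ = 0.9996, false easting 500000 m.
Meridian distance M = (N − FN)/k₀ = 8818455.2 m.
Inverse transverse Mercator on WGS84 gives φ = 79.38939970°, λ = -132.08979901°.

lat 79.3894°, lon -132.0898°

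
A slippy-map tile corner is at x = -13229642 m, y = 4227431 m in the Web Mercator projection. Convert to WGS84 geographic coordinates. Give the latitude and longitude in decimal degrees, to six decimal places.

R = 6378137 m. λ = x/R = -118.84389612°.
φ = 2·arctan(exp(y/R)) − 90° = 2·arctan(1.94022) − 90° = 35.46629707°.

lat 35.466297°, lon -118.843896°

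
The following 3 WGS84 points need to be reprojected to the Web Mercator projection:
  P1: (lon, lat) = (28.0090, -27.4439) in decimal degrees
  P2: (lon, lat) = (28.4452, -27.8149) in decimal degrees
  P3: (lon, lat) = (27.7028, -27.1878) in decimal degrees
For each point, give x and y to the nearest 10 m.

Web Mercator: x = R·λ, y = R·ln tan(π/4+φ/2), R = 6378137 m.
P1 (-27.4439°, 28.0090°) → (3117947.618, -3179041.499) m.
P2 (-27.8149°, 28.4452°) → (3166505.180, -3225656.894) m.
P3 (-27.1878°, 27.7028°) → (3083861.590, -3146954.534) m.

P1: x 3117950 m, y -3179040 m; P2: x 3166510 m, y -3225660 m; P3: x 3083860 m, y -3146950 m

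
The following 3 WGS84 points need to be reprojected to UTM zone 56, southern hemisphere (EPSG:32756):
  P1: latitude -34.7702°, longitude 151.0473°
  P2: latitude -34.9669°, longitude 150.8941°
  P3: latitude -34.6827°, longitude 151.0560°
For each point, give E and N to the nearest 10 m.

UTM zone 56S: λ₀ = 153°, k₀ = 0.9996.
P1 (-34.7702°, 151.0473°) → (321303.976, 6150703.436) m.
P2 (-34.9669°, 150.8941°) → (307740.811, 6128602.144) m.
P3 (-34.6827°, 151.0560°) → (321912.590, 6160423.841) m.

P1: E 321300 m, N 6150700 m; P2: E 307740 m, N 6128600 m; P3: E 321910 m, N 6160420 m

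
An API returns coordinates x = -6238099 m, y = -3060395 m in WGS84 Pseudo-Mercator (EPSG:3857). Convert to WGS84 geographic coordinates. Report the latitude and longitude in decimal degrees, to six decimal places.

lat -26.494002°, lon -56.037797°

R = 6378137 m. λ = x/R = -56.03779676°.
φ = 2·arctan(exp(y/R)) − 90° = 2·arctan(0.61889) − 90° = -26.49400219°.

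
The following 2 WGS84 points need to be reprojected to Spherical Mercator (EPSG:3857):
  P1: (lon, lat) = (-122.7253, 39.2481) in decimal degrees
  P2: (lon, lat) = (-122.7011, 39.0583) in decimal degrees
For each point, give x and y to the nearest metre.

P1: x -13661718 m, y 4757272 m; P2: x -13659024 m, y 4730026 m

Web Mercator: x = R·λ, y = R·ln tan(π/4+φ/2), R = 6378137 m.
P1 (39.2481°, -122.7253°) → (-13661717.903, 4757272.334) m.
P2 (39.0583°, -122.7011°) → (-13659023.972, 4730025.991) m.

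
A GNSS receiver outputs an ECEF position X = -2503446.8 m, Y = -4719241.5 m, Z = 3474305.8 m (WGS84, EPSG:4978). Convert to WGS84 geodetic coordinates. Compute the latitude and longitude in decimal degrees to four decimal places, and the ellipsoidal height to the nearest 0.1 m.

λ = atan2(Y, X) = -117.94490059°; p = √(X²+Y²) = 5342142.5 m.
Bowring's method on WGS84 (a = 6378137 m, b = 6356752.314 m) gives φ = 33.21440018°, h = 783.604 m.

lat 33.2144°, lon -117.9449°, h 783.6 m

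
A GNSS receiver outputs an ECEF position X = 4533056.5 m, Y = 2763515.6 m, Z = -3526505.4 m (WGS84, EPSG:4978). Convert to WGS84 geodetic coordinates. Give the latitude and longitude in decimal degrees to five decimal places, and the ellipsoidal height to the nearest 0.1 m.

λ = atan2(Y, X) = 31.36799954°; p = √(X²+Y²) = 5309013.1 m.
Bowring's method on WGS84 (a = 6378137 m, b = 6356752.314 m) gives φ = -33.77160041°, h = 1960.814 m.

lat -33.77160°, lon 31.36800°, h 1960.8 m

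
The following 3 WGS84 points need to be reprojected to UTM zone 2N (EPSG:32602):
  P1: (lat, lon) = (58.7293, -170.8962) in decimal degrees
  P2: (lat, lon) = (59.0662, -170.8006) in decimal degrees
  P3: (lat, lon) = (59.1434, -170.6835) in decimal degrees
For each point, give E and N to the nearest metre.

P1: E 506010 m, N 6509915 m; P2: E 511434 m, N 6547441 m; P3: E 518108 m, N 6556063 m

UTM zone 2N: λ₀ = -171°, k₀ = 0.9996.
P1 (58.7293°, -170.8962°) → (506010.289, 6509914.707) m.
P2 (59.0662°, -170.8006°) → (511433.982, 6547440.529) m.
P3 (59.1434°, -170.6835°) → (518107.948, 6556062.802) m.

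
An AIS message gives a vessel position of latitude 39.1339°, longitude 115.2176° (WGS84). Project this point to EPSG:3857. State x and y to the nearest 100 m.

Web Mercator is spherical with R = a = 6378137 m.
x = R·λ = 6378137 × 2.010926476 = 12825964.562 m.
y = R·ln tan(π/4 + φ/2) = 6378137 × 0.743300087 = 4740869.788 m.

x 12826000 m, y 4740900 m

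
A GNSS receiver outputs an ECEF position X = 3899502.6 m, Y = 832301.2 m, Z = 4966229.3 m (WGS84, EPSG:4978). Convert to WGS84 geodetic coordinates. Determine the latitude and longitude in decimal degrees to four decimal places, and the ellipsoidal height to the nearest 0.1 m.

lat 51.4270°, lon 12.0483°, h 3743.6 m

λ = atan2(Y, X) = 12.04829918°; p = √(X²+Y²) = 3987335.7 m.
Bowring's method on WGS84 (a = 6378137 m, b = 6356752.314 m) gives φ = 51.42699986°, h = 3743.628 m.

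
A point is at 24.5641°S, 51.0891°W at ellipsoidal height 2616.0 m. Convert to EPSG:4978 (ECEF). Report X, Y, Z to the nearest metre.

WGS84: a = 6378137 m, e² = 0.006694380; N(φ) = a/√(1−e²sin²φ) = 6381829.617 m.
X = (N+h)·cosφ·cosλ = 3647210.395 m; Y = (N+h)·cosφ·sinλ = -4518278.277 m; Z = (N(1−e²)+h)·sinφ = -2636324.152 m.

X 3647210 m, Y -4518278 m, Z -2636324 m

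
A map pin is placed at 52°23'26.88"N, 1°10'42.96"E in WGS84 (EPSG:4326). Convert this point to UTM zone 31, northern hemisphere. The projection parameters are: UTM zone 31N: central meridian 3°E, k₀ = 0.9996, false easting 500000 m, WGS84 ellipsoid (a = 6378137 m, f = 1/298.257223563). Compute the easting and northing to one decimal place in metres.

E 376057.0 m, N 5806066.4 m

Zone 31 central meridian λ₀ = 6×31 − 183 = 3°; Δλ = -1.8214°.
Transverse Mercator on WGS84 with k₀ = 0.9996 gives E = 376056.975 m, N = 5806066.428 m.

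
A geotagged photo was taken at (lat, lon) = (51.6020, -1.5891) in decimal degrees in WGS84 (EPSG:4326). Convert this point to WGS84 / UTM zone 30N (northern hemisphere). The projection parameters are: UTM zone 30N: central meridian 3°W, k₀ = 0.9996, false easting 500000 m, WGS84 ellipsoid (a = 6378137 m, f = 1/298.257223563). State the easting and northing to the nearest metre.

Zone 30 central meridian λ₀ = 6×30 − 183 = -3°; Δλ = +1.4109°.
Transverse Mercator on WGS84 with k₀ = 0.9996 gives E = 597713.420 m, N = 5717715.990 m.

E 597713 m, N 5717716 m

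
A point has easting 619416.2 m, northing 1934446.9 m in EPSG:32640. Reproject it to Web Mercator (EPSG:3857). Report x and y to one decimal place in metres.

x 6470423.1 m, y 1978289.5 m

Unproject from UTM 40N (λ₀ = 57°) → φ = 17.49300041°, λ = 58.12479964°.
Web Mercator (R = 6378137 m): x = 6470423.098 m, y = 1978289.511 m.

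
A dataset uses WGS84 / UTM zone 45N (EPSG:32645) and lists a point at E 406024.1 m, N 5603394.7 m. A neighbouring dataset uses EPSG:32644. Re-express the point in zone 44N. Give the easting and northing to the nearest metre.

UTM 45N → geographic: φ = 50.57489977°, λ = 85.67279964°.
UTM 44N (λ₀ = 81°) forward: E = 830804.602 m, N = 5612984.400 m.

E 830805 m, N 5612984 m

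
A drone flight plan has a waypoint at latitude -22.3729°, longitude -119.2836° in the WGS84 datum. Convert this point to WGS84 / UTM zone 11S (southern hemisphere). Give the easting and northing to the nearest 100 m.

Zone 11 central meridian λ₀ = 6×11 − 183 = -117°; Δλ = -2.2836°.
Transverse Mercator on WGS84 with k₀ = 0.9996 gives E = 264861.583 m, N = 7524113.050 m.

E 264900 m, N 7524100 m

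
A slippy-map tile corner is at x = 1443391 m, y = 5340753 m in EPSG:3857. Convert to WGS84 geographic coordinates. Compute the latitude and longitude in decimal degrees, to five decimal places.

lat 43.18880°, lon 12.96620°

R = 6378137 m. λ = x/R = 12.96620196°.
φ = 2·arctan(exp(y/R)) − 90° = 2·arctan(2.31024) − 90° = 43.18879720°.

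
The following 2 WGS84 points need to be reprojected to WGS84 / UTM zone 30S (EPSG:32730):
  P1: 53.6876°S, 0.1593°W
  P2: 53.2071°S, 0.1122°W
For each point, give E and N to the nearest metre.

UTM zone 30S: λ₀ = -3°, k₀ = 0.9996.
P1 (-53.6876°, -0.1593°) → (687575.025, 4047486.966) m.
P2 (-53.2071°, -0.1122°) → (692849.673, 4100797.592) m.

P1: E 687575 m, N 4047487 m; P2: E 692850 m, N 4100798 m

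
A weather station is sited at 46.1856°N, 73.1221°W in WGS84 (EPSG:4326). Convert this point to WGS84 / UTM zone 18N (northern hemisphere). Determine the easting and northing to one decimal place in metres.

E 644922.2 m, N 5116383.3 m

Zone 18 central meridian λ₀ = 6×18 − 183 = -75°; Δλ = +1.8779°.
Transverse Mercator on WGS84 with k₀ = 0.9996 gives E = 644922.1505 m, N = 5116383.295 m.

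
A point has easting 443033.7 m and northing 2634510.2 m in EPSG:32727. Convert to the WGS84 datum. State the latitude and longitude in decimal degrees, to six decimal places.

Zone 27S: λ₀ = -21°, k₀ = 0.9996, false easting 500000 m, false northing 10000000 m.
Meridian distance M = (N − FN)/k₀ = -7368437.2 m.
Inverse transverse Mercator on WGS84 gives φ = -66.40369975°, λ = -22.27539922°.

lat -66.403700°, lon -22.275399°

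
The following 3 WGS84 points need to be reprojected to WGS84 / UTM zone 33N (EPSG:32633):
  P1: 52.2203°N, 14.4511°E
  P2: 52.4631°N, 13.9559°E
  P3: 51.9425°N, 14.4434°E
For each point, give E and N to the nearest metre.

P1: E 462503 m, N 5785683 m; P2: E 429065 m, N 5813060 m; P3: E 461740 m, N 5754789 m

UTM zone 33N: λ₀ = 15°, k₀ = 0.9996.
P1 (52.2203°, 14.4511°) → (462503.114, 5785683.029) m.
P2 (52.4631°, 13.9559°) → (429064.971, 5813060.081) m.
P3 (51.9425°, 14.4434°) → (461740.313, 5754789.259) m.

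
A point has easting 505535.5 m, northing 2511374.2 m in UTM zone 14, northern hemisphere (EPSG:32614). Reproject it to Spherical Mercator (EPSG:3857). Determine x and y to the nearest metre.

Unproject from UTM 14N (λ₀ = -99°) → φ = 22.70960036°, λ = -98.94610000°.
Web Mercator (R = 6378137 m): x = -11014629.469 m, y = 2596937.288 m.

x -11014629 m, y 2596937 m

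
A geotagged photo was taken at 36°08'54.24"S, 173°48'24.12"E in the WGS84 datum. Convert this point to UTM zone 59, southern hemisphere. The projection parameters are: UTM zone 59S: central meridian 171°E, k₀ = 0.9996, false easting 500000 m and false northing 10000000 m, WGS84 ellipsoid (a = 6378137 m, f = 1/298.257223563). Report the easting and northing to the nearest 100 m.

E 752500 m, N 5995900 m

Zone 59 central meridian λ₀ = 6×59 − 183 = 171°; Δλ = +2.8067°.
Transverse Mercator on WGS84 with k₀ = 0.9996 gives E = 752517.390 m, N = 5995941.560 m.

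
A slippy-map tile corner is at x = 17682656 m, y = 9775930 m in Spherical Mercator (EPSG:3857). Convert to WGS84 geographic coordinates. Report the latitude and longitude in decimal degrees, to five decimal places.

lat 65.62860°, lon 158.84600°

R = 6378137 m. λ = x/R = 158.84600149°.
φ = 2·arctan(exp(y/R)) − 90° = 2·arctan(4.63078) − 90° = 65.62860067°.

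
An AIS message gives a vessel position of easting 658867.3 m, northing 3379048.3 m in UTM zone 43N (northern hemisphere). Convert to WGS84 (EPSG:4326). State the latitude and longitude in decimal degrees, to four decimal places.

Zone 43N: λ₀ = 75°, k₀ = 0.9996, false easting 500000 m.
Meridian distance M = (N − FN)/k₀ = 3380400.5 m.
Inverse transverse Mercator on WGS84 gives φ = 30.53330000°, λ = 76.65600045°.

lat 30.5333°, lon 76.6560°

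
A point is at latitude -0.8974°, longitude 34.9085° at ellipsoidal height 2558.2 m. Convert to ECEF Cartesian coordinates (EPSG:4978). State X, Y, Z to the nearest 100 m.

X 5232000 m, Y 3651000 m, Z -99300 m

WGS84: a = 6378137 m, e² = 0.006694380; N(φ) = a/√(1−e²sin²φ) = 6378142.237 m.
X = (N+h)·cosφ·cosλ = 5231959.975 m; Y = (N+h)·cosφ·sinλ = 3651019.863 m; Z = (N(1−e²)+h)·sinφ = -99265.446 m.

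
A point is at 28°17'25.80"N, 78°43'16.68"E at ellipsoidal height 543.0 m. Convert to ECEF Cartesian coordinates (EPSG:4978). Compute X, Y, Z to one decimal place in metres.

WGS84: a = 6378137 m, e² = 0.006694380; N(φ) = a/√(1−e²sin²φ) = 6382937.817 m.
X = (N+h)·cosφ·cosλ = 1099366.421 m; Y = (N+h)·cosφ·sinλ = 5512455.842 m; Z = (N(1−e²)+h)·sinφ = 3005149.569 m.

X 1099366.4 m, Y 5512455.8 m, Z 3005149.6 m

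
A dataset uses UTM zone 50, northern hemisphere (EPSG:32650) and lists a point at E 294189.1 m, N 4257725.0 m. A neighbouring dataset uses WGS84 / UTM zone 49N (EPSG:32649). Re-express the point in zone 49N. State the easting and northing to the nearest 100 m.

UTM 50N → geographic: φ = 38.44409975°, λ = 114.64169996°.
UTM 49N (λ₀ = 111°) forward: E = 817842.747 m, N = 4261375.725 m.

E 817800 m, N 4261400 m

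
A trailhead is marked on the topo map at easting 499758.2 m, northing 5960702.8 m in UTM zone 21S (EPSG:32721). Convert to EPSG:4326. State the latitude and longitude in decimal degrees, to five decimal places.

lat -36.49900°, lon -57.00270°

Zone 21S: λ₀ = -57°, k₀ = 0.9996, false easting 500000 m, false northing 10000000 m.
Meridian distance M = (N − FN)/k₀ = -4040913.6 m.
Inverse transverse Mercator on WGS84 gives φ = -36.49900034°, λ = -57.00269997°.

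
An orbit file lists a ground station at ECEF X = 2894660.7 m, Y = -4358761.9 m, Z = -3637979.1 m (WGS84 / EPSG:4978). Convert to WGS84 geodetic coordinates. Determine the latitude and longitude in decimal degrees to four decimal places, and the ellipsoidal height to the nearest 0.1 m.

lat -34.9907°, lon -56.4118°, h 1669.5 m

λ = atan2(Y, X) = -56.41180016°; p = √(X²+Y²) = 5232386.2 m.
Bowring's method on WGS84 (a = 6378137 m, b = 6356752.314 m) gives φ = -34.99070043°, h = 1669.488 m.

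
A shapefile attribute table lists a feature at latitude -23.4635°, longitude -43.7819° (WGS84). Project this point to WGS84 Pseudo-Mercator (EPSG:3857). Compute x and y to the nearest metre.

x -4873779 m, y -2688168 m

Web Mercator is spherical with R = a = 6378137 m.
x = R·λ = 6378137 × -0.764138308 = -4873778.814 m.
y = R·ln tan(π/4 + φ/2) = 6378137 × -0.421466048 = -2688168.194 m.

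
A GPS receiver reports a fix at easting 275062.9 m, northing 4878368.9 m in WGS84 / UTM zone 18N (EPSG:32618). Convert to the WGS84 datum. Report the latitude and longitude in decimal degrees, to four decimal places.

Zone 18N: λ₀ = -75°, k₀ = 0.9996, false easting 500000 m.
Meridian distance M = (N − FN)/k₀ = 4880321.0 m.
Inverse transverse Mercator on WGS84 gives φ = 44.02400043°, λ = -77.80669948°.

lat 44.0240°, lon -77.8067°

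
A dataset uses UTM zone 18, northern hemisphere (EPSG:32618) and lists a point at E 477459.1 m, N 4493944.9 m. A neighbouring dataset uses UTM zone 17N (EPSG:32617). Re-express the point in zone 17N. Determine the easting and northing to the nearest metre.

E 985262 m, N 4509739 m

UTM 18N → geographic: φ = 40.59599996°, λ = -75.26639997°.
UTM 17N (λ₀ = -81°) forward: E = 985261.565 m, N = 4509739.034 m.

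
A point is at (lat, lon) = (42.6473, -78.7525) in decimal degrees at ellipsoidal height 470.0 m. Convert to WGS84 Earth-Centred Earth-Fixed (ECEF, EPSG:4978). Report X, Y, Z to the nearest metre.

WGS84: a = 6378137 m, e² = 0.006694380; N(φ) = a/√(1−e²sin²φ) = 6387958.408 m.
X = (N+h)·cosφ·cosλ = 916515.097 m; Y = (N+h)·cosφ·sinλ = -4608683.490 m; Z = (N(1−e²)+h)·sinφ = 4299082.799 m.

X 916515 m, Y -4608683 m, Z 4299083 m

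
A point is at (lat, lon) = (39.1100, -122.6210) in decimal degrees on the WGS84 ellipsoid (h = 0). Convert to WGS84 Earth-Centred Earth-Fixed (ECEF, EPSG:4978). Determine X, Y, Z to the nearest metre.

X -2671480 m, Y -4173906 m, Z 4001800 m

WGS84: a = 6378137 m, e² = 0.006694380; N(φ) = a/√(1−e²sin²φ) = 6386649.199 m.
X = (N+h)·cosφ·cosλ = -2671480.324 m; Y = (N+h)·cosφ·sinλ = -4173906.104 m; Z = (N(1−e²)+h)·sinφ = 4001800.005 m.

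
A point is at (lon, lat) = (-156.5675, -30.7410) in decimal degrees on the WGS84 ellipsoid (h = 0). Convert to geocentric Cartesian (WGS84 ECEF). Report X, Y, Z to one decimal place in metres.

X -5034230.0 m, Y -2181897.0 m, Z -3241246.9 m

WGS84: a = 6378137 m, e² = 0.006694380; N(φ) = a/√(1−e²sin²φ) = 6383722.407 m.
X = (N+h)·cosφ·cosλ = -5034230.049 m; Y = (N+h)·cosφ·sinλ = -2181897.028 m; Z = (N(1−e²)+h)·sinφ = -3241246.945 m.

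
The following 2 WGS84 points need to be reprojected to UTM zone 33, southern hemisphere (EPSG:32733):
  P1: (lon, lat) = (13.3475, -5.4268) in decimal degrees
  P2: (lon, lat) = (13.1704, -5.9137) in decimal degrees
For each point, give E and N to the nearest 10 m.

P1: E 316910 m, N 9399910 m; P2: E 297450 m, N 9346000 m

UTM zone 33S: λ₀ = 15°, k₀ = 0.9996.
P1 (-5.4268°, 13.3475°) → (316911.733, 9399907.812) m.
P2 (-5.9137°, 13.1704°) → (297453.667, 9346001.931) m.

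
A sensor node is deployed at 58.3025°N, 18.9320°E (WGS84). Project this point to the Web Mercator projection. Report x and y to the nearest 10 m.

x 2107500 m, y 8031130 m

Web Mercator is spherical with R = a = 6378137 m.
x = R·λ = 6378137 × 0.330425734 = 2107500.600 m.
y = R·ln tan(π/4 + φ/2) = 6378137 × 1.259166056 = 8031133.614 m.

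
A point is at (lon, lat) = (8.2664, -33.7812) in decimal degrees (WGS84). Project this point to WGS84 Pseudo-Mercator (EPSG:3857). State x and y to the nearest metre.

x 920211 m, y -3999460 m

Web Mercator is spherical with R = a = 6378137 m.
x = R·λ = 6378137 × 0.144275897 = 920211.439 m.
y = R·ln tan(π/4 + φ/2) = 6378137 × -0.627057750 = -3999460.234 m.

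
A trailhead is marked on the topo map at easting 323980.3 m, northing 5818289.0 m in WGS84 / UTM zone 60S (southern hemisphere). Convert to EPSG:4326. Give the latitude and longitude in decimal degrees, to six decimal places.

lat -37.765800°, lon 175.001600°

Zone 60S: λ₀ = 177°, k₀ = 0.9996, false easting 500000 m, false northing 10000000 m.
Meridian distance M = (N − FN)/k₀ = -4183384.4 m.
Inverse transverse Mercator on WGS84 gives φ = -37.76580031°, λ = 175.00160000°.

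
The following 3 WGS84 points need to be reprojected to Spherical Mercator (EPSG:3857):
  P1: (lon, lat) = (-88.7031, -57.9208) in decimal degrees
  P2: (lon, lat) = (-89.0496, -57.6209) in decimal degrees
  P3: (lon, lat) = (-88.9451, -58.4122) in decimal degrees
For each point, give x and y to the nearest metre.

P1: x -9874384 m, y -7950698 m; P2: x -9912956 m, y -7888099 m; P3: x -9901323 m, y -8054411 m

Web Mercator: x = R·λ, y = R·ln tan(π/4+φ/2), R = 6378137 m.
P1 (-57.9208°, -88.7031°) → (-9874383.924, -7950698.458) m.
P2 (-57.6209°, -89.0496°) → (-9912956.127, -7888098.562) m.
P3 (-58.4122°, -88.9451°) → (-9901323.241, -8054410.967) m.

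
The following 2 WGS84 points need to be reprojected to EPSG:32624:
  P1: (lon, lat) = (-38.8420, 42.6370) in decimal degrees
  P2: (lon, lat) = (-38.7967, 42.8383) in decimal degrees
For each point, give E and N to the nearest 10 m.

P1: E 512950 m, N 4720520 m; P2: E 516610 m, N 4742880 m

UTM zone 24N: λ₀ = -39°, k₀ = 0.9996.
P1 (42.6370°, -38.8420°) → (512953.872, 4720517.644) m.
P2 (42.8383°, -38.7967°) → (516614.037, 4742878.582) m.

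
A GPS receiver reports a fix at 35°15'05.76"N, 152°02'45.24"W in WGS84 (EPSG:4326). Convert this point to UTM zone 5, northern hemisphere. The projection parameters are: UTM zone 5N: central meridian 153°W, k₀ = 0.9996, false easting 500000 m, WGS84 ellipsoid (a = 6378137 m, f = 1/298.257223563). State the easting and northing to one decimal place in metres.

E 586797.2 m, N 3901362.3 m

Zone 5 central meridian λ₀ = 6×5 − 183 = -153°; Δλ = +0.9541°.
Transverse Mercator on WGS84 with k₀ = 0.9996 gives E = 586797.218 m, N = 3901362.259 m.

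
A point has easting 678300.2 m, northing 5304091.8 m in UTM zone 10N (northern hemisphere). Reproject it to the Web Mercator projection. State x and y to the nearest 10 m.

x -13426900 m, y 6084490 m

Unproject from UTM 10N (λ₀ = -123°) → φ = 47.86539966°, λ = -120.61589963°.
Web Mercator (R = 6378137 m): x = -13426900.529 m, y = 6084491.275 m.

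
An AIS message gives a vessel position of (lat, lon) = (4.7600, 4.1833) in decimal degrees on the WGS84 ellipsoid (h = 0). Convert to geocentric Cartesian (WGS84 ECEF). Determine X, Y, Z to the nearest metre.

WGS84: a = 6378137 m, e² = 0.006694380; N(φ) = a/√(1−e²sin²φ) = 6378284.014 m.
X = (N+h)·cosφ·cosλ = 6339351.000 m; Y = (N+h)·cosφ·sinλ = 463675.182 m; Z = (N(1−e²)+h)·sinφ = 525740.429 m.

X 6339351 m, Y 463675 m, Z 525740 m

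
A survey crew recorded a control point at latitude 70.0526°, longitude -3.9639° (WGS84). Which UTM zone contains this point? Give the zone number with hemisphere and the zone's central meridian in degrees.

UTM zone = ⌊(λ + 180)/6⌋ + 1; -3.9639° ∈ [-6°, 0°) → zone 30.
Hemisphere: N (φ ≥ 0).
Central meridian λ₀ = 6×30 − 183 = -3°.

Zone 30N, central meridian -3°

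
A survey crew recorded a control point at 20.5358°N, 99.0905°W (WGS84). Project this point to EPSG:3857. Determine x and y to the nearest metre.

Web Mercator is spherical with R = a = 6378137 m.
x = R·λ = 6378137 × -1.729455482 = -11030704.002 m.
y = R·ln tan(π/4 + φ/2) = 6378137 × 0.366347256 = 2336612.987 m.

x -11030704 m, y 2336613 m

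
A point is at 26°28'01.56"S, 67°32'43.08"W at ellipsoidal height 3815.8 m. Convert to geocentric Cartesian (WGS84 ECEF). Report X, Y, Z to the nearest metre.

X 2183572 m, Y -5283421 m, Z -2827183 m

WGS84: a = 6378137 m, e² = 0.006694380; N(φ) = a/√(1−e²sin²φ) = 6382381.841 m.
X = (N+h)·cosφ·cosλ = 2183572.182 m; Y = (N+h)·cosφ·sinλ = -5283420.766 m; Z = (N(1−e²)+h)·sinφ = -2827182.864 m.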